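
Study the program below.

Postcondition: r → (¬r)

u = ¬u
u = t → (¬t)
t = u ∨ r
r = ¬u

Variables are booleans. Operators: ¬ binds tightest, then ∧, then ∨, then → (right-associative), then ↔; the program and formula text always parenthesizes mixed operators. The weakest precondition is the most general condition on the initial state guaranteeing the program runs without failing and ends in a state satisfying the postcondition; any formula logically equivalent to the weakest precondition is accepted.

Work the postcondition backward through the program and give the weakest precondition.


Working backward. After the program, r → (¬r) must hold.
Before r := ¬u: (¬u) → u
Before t := u ∨ r: (¬u) → u
Before u := t → (¬t): (¬(t → (¬t))) → (t → (¬t))
Before u := ¬u: (¬(t → (¬t))) → (t → (¬t))
Answer: WP = (¬(t → (¬t))) → (t → (¬t))


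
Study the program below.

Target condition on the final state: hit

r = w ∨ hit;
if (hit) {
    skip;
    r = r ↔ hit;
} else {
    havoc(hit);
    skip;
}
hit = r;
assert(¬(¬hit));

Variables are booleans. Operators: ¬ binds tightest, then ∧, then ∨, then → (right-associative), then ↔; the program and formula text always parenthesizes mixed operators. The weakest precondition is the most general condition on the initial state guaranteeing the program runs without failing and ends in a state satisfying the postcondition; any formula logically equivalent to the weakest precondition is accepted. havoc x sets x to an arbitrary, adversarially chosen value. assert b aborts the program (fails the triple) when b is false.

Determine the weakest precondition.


Working backward. After the program, hit must hold.
Before assert ¬(¬hit): hit
Before hit := r: r
Then branch requires r ↔ hit; else branch requires r.
Before the if: (hit → (r ↔ hit)) ∧ ((¬hit) → r)
Before r := w ∨ hit: (hit → ((w ∨ hit) ↔ hit)) ∧ ((¬hit) → (w ∨ hit))
Answer: WP = (hit → ((w ∨ hit) ↔ hit)) ∧ ((¬hit) → (w ∨ hit))


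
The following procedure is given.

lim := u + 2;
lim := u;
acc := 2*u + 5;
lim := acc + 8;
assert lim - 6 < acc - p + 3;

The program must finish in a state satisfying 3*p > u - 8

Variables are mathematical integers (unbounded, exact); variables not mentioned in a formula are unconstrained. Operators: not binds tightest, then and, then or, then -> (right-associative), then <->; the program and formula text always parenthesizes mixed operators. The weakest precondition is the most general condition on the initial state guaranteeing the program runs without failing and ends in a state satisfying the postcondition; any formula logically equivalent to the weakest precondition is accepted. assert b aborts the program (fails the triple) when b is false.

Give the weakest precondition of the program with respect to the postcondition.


Working backward. After the program, 3*p > u - 8 must hold.
Before assert lim - 6 < acc - p + 3: lim + p < acc + 9 and 3*p > u - 8
Before lim := acc + 8: p < 1 and 3*p > u - 8
Before acc := 2*u + 5: p < 1 and 3*p > u - 8
Before lim := u: p < 1 and 3*p > u - 8
Before lim := u + 2: p < 1 and 3*p > u - 8
Answer: WP = p < 1 and 3*p > u - 8


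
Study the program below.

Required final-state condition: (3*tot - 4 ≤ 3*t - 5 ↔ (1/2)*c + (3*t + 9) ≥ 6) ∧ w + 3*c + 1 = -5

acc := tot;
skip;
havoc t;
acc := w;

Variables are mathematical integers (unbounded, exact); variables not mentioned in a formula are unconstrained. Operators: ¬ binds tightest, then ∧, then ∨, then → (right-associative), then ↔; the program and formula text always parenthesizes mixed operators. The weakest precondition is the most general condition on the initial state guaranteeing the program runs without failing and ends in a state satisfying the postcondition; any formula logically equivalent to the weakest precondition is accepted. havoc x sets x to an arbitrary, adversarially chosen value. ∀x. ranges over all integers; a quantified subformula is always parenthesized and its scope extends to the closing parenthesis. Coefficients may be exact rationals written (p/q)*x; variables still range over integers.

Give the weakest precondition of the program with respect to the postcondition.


Working backward. After the program, the postcondition (3*tot - 4 ≤ 3*t - 5 ↔ (1/2)*c + (3*t + 9) ≥ 6) ∧ w + 3*c + 1 = -5 must hold; in canonical form it is (3*tot ≤ 3*t - 1 ↔ (1/2)*c + 3*t ≥ -3) ∧ 3*c + w = -6.
Before acc := w: (3*tot ≤ 3*t - 1 ↔ (1/2)*c + 3*t ≥ -3) ∧ 3*c + w = -6
Before havoc t: ∀t_1. ((3*tot ≤ 3*t_1 - 1 ↔ (1/2)*c + 3*t_1 ≥ -3) ∧ 3*c + w = -6)
Before skip: ∀t_1. ((3*tot ≤ 3*t_1 - 1 ↔ (1/2)*c + 3*t_1 ≥ -3) ∧ 3*c + w = -6)
Before acc := tot: ∀t_1. ((3*tot ≤ 3*t_1 - 1 ↔ (1/2)*c + 3*t_1 ≥ -3) ∧ 3*c + w = -6)
Answer: WP = ∀t_1. ((3*tot ≤ 3*t_1 - 1 ↔ (1/2)*c + 3*t_1 ≥ -3) ∧ 3*c + w = -6)


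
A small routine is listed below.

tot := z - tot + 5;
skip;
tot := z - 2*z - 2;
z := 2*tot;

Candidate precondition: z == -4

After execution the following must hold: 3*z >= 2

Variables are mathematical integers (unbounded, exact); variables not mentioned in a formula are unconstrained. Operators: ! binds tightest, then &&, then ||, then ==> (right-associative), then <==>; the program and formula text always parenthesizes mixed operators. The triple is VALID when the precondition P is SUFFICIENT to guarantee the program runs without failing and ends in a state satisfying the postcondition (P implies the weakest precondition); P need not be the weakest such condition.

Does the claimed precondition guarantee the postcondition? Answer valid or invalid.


Working backward. After the program, 3*z >= 2 must hold.
Before z := 2*tot: 6*tot >= 2
Before tot := z - 2*z - 2: 6*z <= -14
Before skip: 6*z <= -14
Before tot := z - tot + 5: 6*z <= -14
The weakest precondition is 6*z <= -14.
Check whether z == -4 implies it.
Every state satisfying the precondition satisfies the weakest precondition: the implication holds.
Answer: valid


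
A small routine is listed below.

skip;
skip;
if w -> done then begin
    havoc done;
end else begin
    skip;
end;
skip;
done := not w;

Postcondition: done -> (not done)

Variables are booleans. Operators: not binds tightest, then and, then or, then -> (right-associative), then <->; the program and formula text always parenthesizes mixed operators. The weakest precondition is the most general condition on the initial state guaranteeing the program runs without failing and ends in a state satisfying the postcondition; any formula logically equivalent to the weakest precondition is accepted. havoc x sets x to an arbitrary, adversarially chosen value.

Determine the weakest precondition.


Working backward. After the program, done -> (not done) must hold.
Before done := not w: (not w) -> w
Before skip: (not w) -> w
Then branch requires (not w) -> w; else branch requires (not w) -> w.
Before the if: ((w -> done) -> ((not w) -> w)) and ((not (w -> done)) -> ((not w) -> w))
Before skip: ((w -> done) -> ((not w) -> w)) and ((not (w -> done)) -> ((not w) -> w))
Before skip: ((w -> done) -> ((not w) -> w)) and ((not (w -> done)) -> ((not w) -> w))
Answer: WP = ((w -> done) -> ((not w) -> w)) and ((not (w -> done)) -> ((not w) -> w))


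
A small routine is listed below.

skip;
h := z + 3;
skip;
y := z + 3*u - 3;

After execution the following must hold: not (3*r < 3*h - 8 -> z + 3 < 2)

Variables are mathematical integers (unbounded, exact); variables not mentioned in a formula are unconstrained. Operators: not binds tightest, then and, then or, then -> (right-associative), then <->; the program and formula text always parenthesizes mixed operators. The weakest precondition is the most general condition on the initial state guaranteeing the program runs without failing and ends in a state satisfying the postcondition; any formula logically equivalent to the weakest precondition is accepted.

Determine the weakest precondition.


Working backward. After the program, the postcondition not (3*r < 3*h - 8 -> z + 3 < 2) must hold; in canonical form it is not (3*r < 3*h - 8 -> z < -1).
Before y := z + 3*u - 3: not (3*r < 3*h - 8 -> z < -1)
Before skip: not (3*r < 3*h - 8 -> z < -1)
Before h := z + 3: not (3*r < 3*z + 1 -> z < -1)
Before skip: not (3*r < 3*z + 1 -> z < -1)
Answer: WP = not (3*r < 3*z + 1 -> z < -1)


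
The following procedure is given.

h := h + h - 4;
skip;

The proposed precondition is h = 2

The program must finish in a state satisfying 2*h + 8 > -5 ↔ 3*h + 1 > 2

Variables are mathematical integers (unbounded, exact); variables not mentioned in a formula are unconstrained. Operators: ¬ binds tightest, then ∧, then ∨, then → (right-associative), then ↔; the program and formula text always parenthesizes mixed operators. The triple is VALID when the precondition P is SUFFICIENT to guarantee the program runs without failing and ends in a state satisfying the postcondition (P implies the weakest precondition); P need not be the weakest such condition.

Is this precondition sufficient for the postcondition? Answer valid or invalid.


Working backward. After the program, the postcondition 2*h + 8 > -5 ↔ 3*h + 1 > 2 must hold; in canonical form it is 2*h > -13 ↔ 3*h > 1.
Before skip: 2*h > -13 ↔ 3*h > 1
Before h := h + h - 4: 4*h > -5 ↔ 6*h > 13
The weakest precondition is 4*h > -5 ↔ 6*h > 13.
Check whether h = 2 implies it.
Countermodel: at the initial state h = 2, the precondition holds but the weakest precondition fails.
Answer: invalid


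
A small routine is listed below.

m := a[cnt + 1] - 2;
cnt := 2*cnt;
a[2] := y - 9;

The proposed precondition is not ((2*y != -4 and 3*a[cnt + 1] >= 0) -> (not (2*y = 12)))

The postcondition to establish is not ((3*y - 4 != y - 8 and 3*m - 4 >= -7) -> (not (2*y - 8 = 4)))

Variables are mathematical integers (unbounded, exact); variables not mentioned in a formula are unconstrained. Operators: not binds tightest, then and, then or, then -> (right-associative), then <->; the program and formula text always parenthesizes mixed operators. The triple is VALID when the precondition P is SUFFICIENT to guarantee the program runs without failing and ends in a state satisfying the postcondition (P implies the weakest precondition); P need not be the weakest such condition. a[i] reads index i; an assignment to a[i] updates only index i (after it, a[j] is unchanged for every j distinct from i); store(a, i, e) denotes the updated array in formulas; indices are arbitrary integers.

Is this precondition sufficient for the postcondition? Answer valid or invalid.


Working backward. After the program, the postcondition not ((3*y - 4 != y - 8 and 3*m - 4 >= -7) -> (not (2*y - 8 = 4))) must hold; in canonical form it is not ((2*y != -4 and 3*m >= -3) -> (not (2*y = 12))).
Before a[2] := y - 9: not ((2*y != -4 and 3*m >= -3) -> (not (2*y = 12)))
Before cnt := 2*cnt: not ((2*y != -4 and 3*m >= -3) -> (not (2*y = 12)))
Before m := a[cnt + 1] - 2: not ((2*y != -4 and 3*a[cnt + 1] >= 3) -> (not (2*y = 12)))
The weakest precondition is not ((2*y != -4 and 3*a[cnt + 1] >= 3) -> (not (2*y = 12))).
Check whether not ((2*y != -4 and 3*a[cnt + 1] >= 0) -> (not (2*y = 12))) implies it.
Countermodel: at the initial state a = {[0] = 0, elsewhere 0}, cnt = -1, y = 6, the precondition holds but the weakest precondition fails.
Answer: invalid


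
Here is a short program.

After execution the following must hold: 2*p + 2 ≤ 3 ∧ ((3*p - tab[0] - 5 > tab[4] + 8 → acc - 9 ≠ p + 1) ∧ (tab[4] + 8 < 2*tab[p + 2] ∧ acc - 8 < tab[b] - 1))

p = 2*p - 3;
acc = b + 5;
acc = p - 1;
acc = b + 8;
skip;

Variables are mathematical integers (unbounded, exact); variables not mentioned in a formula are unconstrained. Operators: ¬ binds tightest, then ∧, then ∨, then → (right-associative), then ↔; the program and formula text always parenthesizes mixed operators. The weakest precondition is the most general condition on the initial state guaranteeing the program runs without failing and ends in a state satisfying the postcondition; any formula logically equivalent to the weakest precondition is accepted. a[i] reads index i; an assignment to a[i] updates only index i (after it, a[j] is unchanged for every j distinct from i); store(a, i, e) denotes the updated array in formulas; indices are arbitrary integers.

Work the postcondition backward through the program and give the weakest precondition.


Working backward. After the program, the postcondition 2*p + 2 ≤ 3 ∧ ((3*p - tab[0] - 5 > tab[4] + 8 → acc - 9 ≠ p + 1) ∧ (tab[4] + 8 < 2*tab[p + 2] ∧ acc - 8 < tab[b] - 1)) must hold; in canonical form it is 2*p ≤ 1 ∧ (3*p > tab[0] + tab[4] + 13 → acc ≠ p + 10) ∧ tab[4] < 2*tab[p + 2] - 8 ∧ acc < tab[b] + 7.
Before skip: 2*p ≤ 1 ∧ (3*p > tab[0] + tab[4] + 13 → acc ≠ p + 10) ∧ tab[4] < 2*tab[p + 2] - 8 ∧ acc < tab[b] + 7
Before acc := b + 8: 2*p ≤ 1 ∧ (3*p > tab[0] + tab[4] + 13 → b ≠ p + 2) ∧ tab[4] < 2*tab[p + 2] - 8 ∧ b < tab[b] - 1
Before acc := p - 1: 2*p ≤ 1 ∧ (3*p > tab[0] + tab[4] + 13 → b ≠ p + 2) ∧ tab[4] < 2*tab[p + 2] - 8 ∧ b < tab[b] - 1
Before acc := b + 5: 2*p ≤ 1 ∧ (3*p > tab[0] + tab[4] + 13 → b ≠ p + 2) ∧ tab[4] < 2*tab[p + 2] - 8 ∧ b < tab[b] - 1
Before p := 2*p - 3: 4*p ≤ 7 ∧ (6*p > tab[0] + tab[4] + 22 → b ≠ 2*p - 1) ∧ tab[4] < 2*tab[2*p - 1] - 8 ∧ b < tab[b] - 1
Answer: WP = 4*p ≤ 7 ∧ (6*p > tab[0] + tab[4] + 22 → b ≠ 2*p - 1) ∧ tab[4] < 2*tab[2*p - 1] - 8 ∧ b < tab[b] - 1


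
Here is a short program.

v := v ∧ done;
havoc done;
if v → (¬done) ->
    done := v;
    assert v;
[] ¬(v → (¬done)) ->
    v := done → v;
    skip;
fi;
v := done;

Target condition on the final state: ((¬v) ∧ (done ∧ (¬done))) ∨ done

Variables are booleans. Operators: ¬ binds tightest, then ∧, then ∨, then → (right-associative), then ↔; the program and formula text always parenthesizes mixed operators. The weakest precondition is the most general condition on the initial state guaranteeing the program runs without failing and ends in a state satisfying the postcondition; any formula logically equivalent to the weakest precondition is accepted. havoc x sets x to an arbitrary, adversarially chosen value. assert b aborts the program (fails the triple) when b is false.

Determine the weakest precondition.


Working backward. After the program, the postcondition ((¬v) ∧ (done ∧ (¬done))) ∨ done must hold; in canonical form it is done.
Before v := done: done
Then branch requires v; else branch requires done.
Before the if: ((v → (¬done)) → v) ∧ ((¬(v → (¬done))) → done)
Before havoc done: ((¬v) → v) ∧ v
Before v := v ∧ done: ((¬(v ∧ done)) → (v ∧ done)) ∧ v ∧ done
Answer: WP = ((¬(v ∧ done)) → (v ∧ done)) ∧ v ∧ done


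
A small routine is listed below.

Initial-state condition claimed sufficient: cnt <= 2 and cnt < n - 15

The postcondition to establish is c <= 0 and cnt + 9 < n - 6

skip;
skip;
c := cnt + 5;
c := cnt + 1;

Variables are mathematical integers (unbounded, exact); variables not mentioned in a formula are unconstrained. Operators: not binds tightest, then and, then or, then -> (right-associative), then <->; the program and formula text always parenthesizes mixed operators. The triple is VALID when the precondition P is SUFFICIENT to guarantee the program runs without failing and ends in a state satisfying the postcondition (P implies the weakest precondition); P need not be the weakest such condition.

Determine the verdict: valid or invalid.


Working backward. After the program, the postcondition c <= 0 and cnt + 9 < n - 6 must hold; in canonical form it is c <= 0 and cnt < n - 15.
Before c := cnt + 1: cnt <= -1 and cnt < n - 15
Before c := cnt + 5: cnt <= -1 and cnt < n - 15
Before skip: cnt <= -1 and cnt < n - 15
Before skip: cnt <= -1 and cnt < n - 15
The weakest precondition is cnt <= -1 and cnt < n - 15.
Check whether cnt <= 2 and cnt < n - 15 implies it.
Countermodel: at the initial state cnt = 0, n = 16, the precondition holds but the weakest precondition fails.
Answer: invalid


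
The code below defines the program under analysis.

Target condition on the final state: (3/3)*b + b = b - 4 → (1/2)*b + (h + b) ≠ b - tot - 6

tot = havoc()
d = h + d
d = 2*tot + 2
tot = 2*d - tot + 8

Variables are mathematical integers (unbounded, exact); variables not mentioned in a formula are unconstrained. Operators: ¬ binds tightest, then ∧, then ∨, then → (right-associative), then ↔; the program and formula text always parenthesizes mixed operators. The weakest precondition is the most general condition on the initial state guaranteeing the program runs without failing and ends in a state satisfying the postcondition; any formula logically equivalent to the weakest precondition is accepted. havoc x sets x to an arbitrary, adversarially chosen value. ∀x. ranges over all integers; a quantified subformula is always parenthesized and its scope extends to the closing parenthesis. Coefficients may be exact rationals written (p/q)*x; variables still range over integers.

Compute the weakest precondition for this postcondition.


Working backward. After the program, the postcondition (3/3)*b + b = b - 4 → (1/2)*b + (h + b) ≠ b - tot - 6 must hold; in canonical form it is b = -4 → (1/2)*b + h + tot ≠ -6.
Before tot := 2*d - tot + 8: b = -4 → (1/2)*b + 2*d + h ≠ tot - 14
Before d := 2*tot + 2: b = -4 → (1/2)*b + h + 3*tot ≠ -18
Before d := h + d: b = -4 → (1/2)*b + h + 3*tot ≠ -18
Before havoc tot: ∀tot_1. (b = -4 → (1/2)*b + h + 3*tot_1 ≠ -18)
Answer: WP = ∀tot_1. (b = -4 → (1/2)*b + h + 3*tot_1 ≠ -18)


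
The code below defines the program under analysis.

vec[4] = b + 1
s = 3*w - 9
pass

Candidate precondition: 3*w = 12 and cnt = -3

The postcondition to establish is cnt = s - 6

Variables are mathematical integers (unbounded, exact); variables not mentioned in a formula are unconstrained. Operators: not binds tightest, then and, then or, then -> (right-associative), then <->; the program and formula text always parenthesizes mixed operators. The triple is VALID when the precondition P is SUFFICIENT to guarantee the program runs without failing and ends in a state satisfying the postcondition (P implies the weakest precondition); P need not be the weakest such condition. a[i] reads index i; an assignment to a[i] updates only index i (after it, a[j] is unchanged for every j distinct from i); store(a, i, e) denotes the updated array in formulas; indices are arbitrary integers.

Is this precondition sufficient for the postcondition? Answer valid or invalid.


Working backward. After the program, cnt = s - 6 must hold.
Before skip: cnt = s - 6
Before s := 3*w - 9: cnt = 3*w - 15
Before vec[4] := b + 1: cnt = 3*w - 15
The weakest precondition is cnt = 3*w - 15.
Check whether 3*w = 12 and cnt = -3 implies it.
Every state satisfying the precondition satisfies the weakest precondition: the implication holds.
Answer: valid


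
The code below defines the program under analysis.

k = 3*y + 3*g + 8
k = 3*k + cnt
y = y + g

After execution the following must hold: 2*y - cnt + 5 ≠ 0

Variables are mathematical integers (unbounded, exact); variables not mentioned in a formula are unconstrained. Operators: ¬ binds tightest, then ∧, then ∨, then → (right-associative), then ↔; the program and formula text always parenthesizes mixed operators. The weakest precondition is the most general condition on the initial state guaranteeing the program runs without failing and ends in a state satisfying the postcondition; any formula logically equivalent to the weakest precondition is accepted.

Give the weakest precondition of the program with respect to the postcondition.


Working backward. After the program, the postcondition 2*y - cnt + 5 ≠ 0 must hold; in canonical form it is 2*y ≠ cnt - 5.
Before y := y + g: 2*g + 2*y ≠ cnt - 5
Before k := 3*k + cnt: 2*g + 2*y ≠ cnt - 5
Before k := 3*y + 3*g + 8: 2*g + 2*y ≠ cnt - 5
Answer: WP = 2*g + 2*y ≠ cnt - 5


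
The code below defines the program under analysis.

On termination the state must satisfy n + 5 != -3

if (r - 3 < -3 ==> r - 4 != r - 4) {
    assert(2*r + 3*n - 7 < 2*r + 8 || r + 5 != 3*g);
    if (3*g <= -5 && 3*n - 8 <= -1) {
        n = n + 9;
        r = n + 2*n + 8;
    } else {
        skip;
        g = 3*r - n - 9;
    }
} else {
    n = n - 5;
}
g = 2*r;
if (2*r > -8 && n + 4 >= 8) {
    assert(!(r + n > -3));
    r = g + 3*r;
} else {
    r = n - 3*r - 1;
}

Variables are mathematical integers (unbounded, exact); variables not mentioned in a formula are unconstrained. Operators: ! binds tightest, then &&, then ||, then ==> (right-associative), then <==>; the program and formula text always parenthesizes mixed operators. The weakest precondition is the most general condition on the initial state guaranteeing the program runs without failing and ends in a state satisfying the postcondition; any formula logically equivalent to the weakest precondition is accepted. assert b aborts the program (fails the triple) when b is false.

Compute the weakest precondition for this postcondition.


Working backward. After the program, the postcondition n + 5 != -3 must hold; in canonical form it is n != -8.
Then branch requires (!(n + r > -3)) && n != -8; else branch requires n != -8.
Before the if: ((2*r > -8 && n >= 4) ==> ((!(n + r > -3)) && n != -8)) && ((!(2*r > -8 && n >= 4)) ==> n != -8)
Before g := 2*r: ((2*r > -8 && n >= 4) ==> ((!(n + r > -3)) && n != -8)) && ((!(2*r > -8 && n >= 4)) ==> n != -8)
Then branch requires (3*n < 15 || r != 3*g - 5) && ((3*g <= -5 && 3*n <= 7) ==> (((6*n > -78 && n >= -5) ==> ((!(4*n > -47)) && n != -17)) && ((!(6*n > -78 && n >= -5)) ==> n != -17))) && ((!(3*g <= -5 && 3*n <= 7)) ==> (((2*r > -8 && n >= 4) ==> ((!(n + r > -3)) && n != -8)) && ((!(2*r > -8 && n >= 4)) ==> n != -8))); else branch requires ((2*r > -8 && n >= 9) ==> ((!(n + r > 2)) && n != -3)) && ((!(2*r > -8 && n >= 9)) ==> n != -3).
Before the if: ((!(r < 0)) ==> ((3*n < 15 || r != 3*g - 5) && ((3*g <= -5 && 3*n <= 7) ==> (((6*n > -78 && n >= -5) ==> ((!(4*n > -47)) && n != -17)) && ((!(6*n > -78 && n >= -5)) ==> n != -17))) && ((!(3*g <= -5 && 3*n <= 7)) ==> (((2*r > -8 && n >= 4) ==> ((!(n + r > -3)) && n != -8)) && ((!(2*r > -8 && n >= 4)) ==> n != -8))))) && (r < 0 ==> (((2*r > -8 && n >= 9) ==> ((!(n + r > 2)) && n != -3)) && ((!(2*r > -8 && n >= 9)) ==> n != -3)))
Answer: WP = ((!(r < 0)) ==> ((3*n < 15 || r != 3*g - 5) && ((3*g <= -5 && 3*n <= 7) ==> (((6*n > -78 && n >= -5) ==> ((!(4*n > -47)) && n != -17)) && ((!(6*n > -78 && n >= -5)) ==> n != -17))) && ((!(3*g <= -5 && 3*n <= 7)) ==> (((2*r > -8 && n >= 4) ==> ((!(n + r > -3)) && n != -8)) && ((!(2*r > -8 && n >= 4)) ==> n != -8))))) && (r < 0 ==> (((2*r > -8 && n >= 9) ==> ((!(n + r > 2)) && n != -3)) && ((!(2*r > -8 && n >= 9)) ==> n != -3)))


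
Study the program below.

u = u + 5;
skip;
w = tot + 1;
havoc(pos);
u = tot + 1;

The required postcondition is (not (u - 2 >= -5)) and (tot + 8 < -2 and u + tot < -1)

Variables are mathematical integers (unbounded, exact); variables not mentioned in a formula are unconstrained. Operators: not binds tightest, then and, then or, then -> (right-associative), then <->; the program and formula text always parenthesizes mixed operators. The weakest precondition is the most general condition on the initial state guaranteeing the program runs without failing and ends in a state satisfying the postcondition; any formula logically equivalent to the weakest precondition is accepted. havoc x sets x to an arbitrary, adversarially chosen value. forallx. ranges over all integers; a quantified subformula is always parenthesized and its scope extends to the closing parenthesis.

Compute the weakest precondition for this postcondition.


Working backward. After the program, the postcondition (not (u - 2 >= -5)) and (tot + 8 < -2 and u + tot < -1) must hold; in canonical form it is (not (u >= -3)) and tot < -10 and tot + u < -1.
Before u := tot + 1: (not (tot >= -4)) and tot < -10 and 2*tot < -2
Before havoc pos: (not (tot >= -4)) and tot < -10 and 2*tot < -2
Before w := tot + 1: (not (tot >= -4)) and tot < -10 and 2*tot < -2
Before skip: (not (tot >= -4)) and tot < -10 and 2*tot < -2
Before u := u + 5: (not (tot >= -4)) and tot < -10 and 2*tot < -2
Answer: WP = (not (tot >= -4)) and tot < -10 and 2*tot < -2


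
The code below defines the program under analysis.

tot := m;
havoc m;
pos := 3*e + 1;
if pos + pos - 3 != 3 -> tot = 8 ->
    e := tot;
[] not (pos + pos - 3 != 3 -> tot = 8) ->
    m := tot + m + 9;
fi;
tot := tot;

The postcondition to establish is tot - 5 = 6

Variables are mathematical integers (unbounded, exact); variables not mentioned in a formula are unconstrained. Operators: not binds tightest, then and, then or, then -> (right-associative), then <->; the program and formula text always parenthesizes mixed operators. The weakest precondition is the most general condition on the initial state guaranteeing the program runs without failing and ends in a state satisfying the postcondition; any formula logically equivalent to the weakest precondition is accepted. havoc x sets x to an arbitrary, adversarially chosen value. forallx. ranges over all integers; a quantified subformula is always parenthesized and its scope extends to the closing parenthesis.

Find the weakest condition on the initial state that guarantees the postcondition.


Working backward. After the program, the postcondition tot - 5 = 6 must hold; in canonical form it is tot = 11.
Before tot := tot: tot = 11
Then branch requires tot = 11; else branch requires tot = 11.
Before the if: ((2*pos != 6 -> tot = 8) -> tot = 11) and ((not (2*pos != 6 -> tot = 8)) -> tot = 11)
Before pos := 3*e + 1: ((6*e != 4 -> tot = 8) -> tot = 11) and ((not (6*e != 4 -> tot = 8)) -> tot = 11)
Before havoc m: ((6*e != 4 -> tot = 8) -> tot = 11) and ((not (6*e != 4 -> tot = 8)) -> tot = 11)
Before tot := m: ((6*e != 4 -> m = 8) -> m = 11) and ((not (6*e != 4 -> m = 8)) -> m = 11)
Answer: WP = ((6*e != 4 -> m = 8) -> m = 11) and ((not (6*e != 4 -> m = 8)) -> m = 11)


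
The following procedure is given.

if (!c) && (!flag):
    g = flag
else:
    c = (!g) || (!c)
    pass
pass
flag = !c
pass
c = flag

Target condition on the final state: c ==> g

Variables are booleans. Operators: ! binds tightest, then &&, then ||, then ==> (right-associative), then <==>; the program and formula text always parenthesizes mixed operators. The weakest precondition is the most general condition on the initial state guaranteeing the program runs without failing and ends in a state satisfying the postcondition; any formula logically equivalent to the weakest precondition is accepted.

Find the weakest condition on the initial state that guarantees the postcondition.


Working backward. After the program, c ==> g must hold.
Before c := flag: flag ==> g
Before skip: flag ==> g
Before flag := !c: (!c) ==> g
Before skip: (!c) ==> g
Then branch requires (!c) ==> flag; else branch requires (!((!g) || (!c))) ==> g.
Before the if: (((!c) && (!flag)) ==> ((!c) ==> flag)) && ((!((!c) && (!flag))) ==> ((!((!g) || (!c))) ==> g))
Answer: WP = (((!c) && (!flag)) ==> ((!c) ==> flag)) && ((!((!c) && (!flag))) ==> ((!((!g) || (!c))) ==> g))


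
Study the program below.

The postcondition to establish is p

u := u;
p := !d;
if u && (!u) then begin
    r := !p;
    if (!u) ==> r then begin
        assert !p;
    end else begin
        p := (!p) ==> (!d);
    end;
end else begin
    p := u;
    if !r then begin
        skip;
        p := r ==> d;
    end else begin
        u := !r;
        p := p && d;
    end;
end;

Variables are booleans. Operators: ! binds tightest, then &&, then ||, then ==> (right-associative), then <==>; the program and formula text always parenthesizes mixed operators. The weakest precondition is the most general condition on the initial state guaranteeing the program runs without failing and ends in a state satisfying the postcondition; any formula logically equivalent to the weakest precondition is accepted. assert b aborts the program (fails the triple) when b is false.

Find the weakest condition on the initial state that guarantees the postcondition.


Working backward. After the program, p must hold.
Then branch requires (!((!u) ==> (!p))) && ((!((!u) ==> (!p))) ==> ((!p) ==> (!d))); else branch requires ((!r) ==> (r ==> d)) && (r ==> (u && d)).
Before the if: ((!r) ==> (r ==> d)) && (r ==> (u && d))
Before p := !d: ((!r) ==> (r ==> d)) && (r ==> (u && d))
Before u := u: ((!r) ==> (r ==> d)) && (r ==> (u && d))
Answer: WP = ((!r) ==> (r ==> d)) && (r ==> (u && d))


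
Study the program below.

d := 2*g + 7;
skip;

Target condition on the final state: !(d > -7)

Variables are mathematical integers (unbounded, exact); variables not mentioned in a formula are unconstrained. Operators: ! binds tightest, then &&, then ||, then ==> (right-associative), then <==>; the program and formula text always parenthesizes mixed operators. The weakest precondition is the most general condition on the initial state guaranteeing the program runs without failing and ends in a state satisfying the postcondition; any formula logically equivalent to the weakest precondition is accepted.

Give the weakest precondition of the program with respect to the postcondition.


Working backward. After the program, !(d > -7) must hold.
Before skip: !(d > -7)
Before d := 2*g + 7: !(2*g > -14)
Answer: WP = !(2*g > -14)


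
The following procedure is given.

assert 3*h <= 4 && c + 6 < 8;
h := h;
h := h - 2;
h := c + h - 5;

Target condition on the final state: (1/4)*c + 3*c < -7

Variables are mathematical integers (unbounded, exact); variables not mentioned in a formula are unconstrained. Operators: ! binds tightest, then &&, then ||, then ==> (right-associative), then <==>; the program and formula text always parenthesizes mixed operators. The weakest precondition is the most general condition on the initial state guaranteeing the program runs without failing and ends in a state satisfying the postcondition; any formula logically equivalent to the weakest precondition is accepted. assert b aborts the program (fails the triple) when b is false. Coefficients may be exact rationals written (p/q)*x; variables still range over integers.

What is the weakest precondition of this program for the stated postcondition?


Working backward. After the program, the postcondition (1/4)*c + 3*c < -7 must hold; in canonical form it is (13/4)*c < -7.
Before h := c + h - 5: (13/4)*c < -7
Before h := h - 2: (13/4)*c < -7
Before h := h: (13/4)*c < -7
Before assert 3*h <= 4 && c + 6 < 8: 3*h <= 4 && c < 2 && (13/4)*c < -7
Answer: WP = 3*h <= 4 && c < 2 && (13/4)*c < -7


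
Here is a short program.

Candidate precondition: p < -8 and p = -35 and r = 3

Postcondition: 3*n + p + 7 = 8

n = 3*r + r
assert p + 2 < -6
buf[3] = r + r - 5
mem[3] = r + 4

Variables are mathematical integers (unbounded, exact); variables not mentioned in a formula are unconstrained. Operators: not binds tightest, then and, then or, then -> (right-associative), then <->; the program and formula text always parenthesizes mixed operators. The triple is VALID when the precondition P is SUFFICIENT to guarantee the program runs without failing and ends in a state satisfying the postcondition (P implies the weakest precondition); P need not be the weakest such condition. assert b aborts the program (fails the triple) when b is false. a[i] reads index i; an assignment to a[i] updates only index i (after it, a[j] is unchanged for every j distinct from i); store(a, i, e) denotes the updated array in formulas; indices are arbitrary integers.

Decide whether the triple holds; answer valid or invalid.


Working backward. After the program, the postcondition 3*n + p + 7 = 8 must hold; in canonical form it is 3*n + p = 1.
Before mem[3] := r + 4: 3*n + p = 1
Before buf[3] := r + r - 5: 3*n + p = 1
Before assert p + 2 < -6: p < -8 and 3*n + p = 1
Before n := 3*r + r: p < -8 and p + 12*r = 1
The weakest precondition is p < -8 and p + 12*r = 1.
Check whether p < -8 and p = -35 and r = 3 implies it.
Every state satisfying the precondition satisfies the weakest precondition: the implication holds.
Answer: valid


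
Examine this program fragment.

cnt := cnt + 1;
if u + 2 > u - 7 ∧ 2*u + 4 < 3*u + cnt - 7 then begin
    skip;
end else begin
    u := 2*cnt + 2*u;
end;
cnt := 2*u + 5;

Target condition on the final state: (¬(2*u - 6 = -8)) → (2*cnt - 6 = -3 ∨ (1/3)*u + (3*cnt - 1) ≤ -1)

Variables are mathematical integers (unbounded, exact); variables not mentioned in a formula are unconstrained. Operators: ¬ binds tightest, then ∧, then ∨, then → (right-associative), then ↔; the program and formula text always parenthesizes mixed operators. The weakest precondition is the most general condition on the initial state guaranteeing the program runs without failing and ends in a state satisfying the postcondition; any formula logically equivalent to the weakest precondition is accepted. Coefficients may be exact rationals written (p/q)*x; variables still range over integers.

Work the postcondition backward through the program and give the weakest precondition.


Working backward. After the program, the postcondition (¬(2*u - 6 = -8)) → (2*cnt - 6 = -3 ∨ (1/3)*u + (3*cnt - 1) ≤ -1) must hold; in canonical form it is (¬(2*u = -2)) → (2*cnt = 3 ∨ 3*cnt + (1/3)*u ≤ 0).
Before cnt := 2*u + 5: (¬(2*u = -2)) → (4*u = -7 ∨ (19/3)*u ≤ -15)
Then branch requires (¬(2*u = -2)) → (4*u = -7 ∨ (19/3)*u ≤ -15); else branch requires (¬(4*cnt + 4*u = -2)) → (8*cnt + 8*u = -7 ∨ (38/3)*cnt + (38/3)*u ≤ -15).
Before the if: (cnt + u > 11 → ((¬(2*u = -2)) → (4*u = -7 ∨ (19/3)*u ≤ -15))) ∧ ((¬(cnt + u > 11)) → ((¬(4*cnt + 4*u = -2)) → (8*cnt + 8*u = -7 ∨ (38/3)*cnt + (38/3)*u ≤ -15)))
Before cnt := cnt + 1: (cnt + u > 10 → ((¬(2*u = -2)) → (4*u = -7 ∨ (19/3)*u ≤ -15))) ∧ ((¬(cnt + u > 10)) → ((¬(4*cnt + 4*u = -6)) → (8*cnt + 8*u = -15 ∨ (38/3)*cnt + (38/3)*u ≤ -83/3)))
Answer: WP = (cnt + u > 10 → ((¬(2*u = -2)) → (4*u = -7 ∨ (19/3)*u ≤ -15))) ∧ ((¬(cnt + u > 10)) → ((¬(4*cnt + 4*u = -6)) → (8*cnt + 8*u = -15 ∨ (38/3)*cnt + (38/3)*u ≤ -83/3)))


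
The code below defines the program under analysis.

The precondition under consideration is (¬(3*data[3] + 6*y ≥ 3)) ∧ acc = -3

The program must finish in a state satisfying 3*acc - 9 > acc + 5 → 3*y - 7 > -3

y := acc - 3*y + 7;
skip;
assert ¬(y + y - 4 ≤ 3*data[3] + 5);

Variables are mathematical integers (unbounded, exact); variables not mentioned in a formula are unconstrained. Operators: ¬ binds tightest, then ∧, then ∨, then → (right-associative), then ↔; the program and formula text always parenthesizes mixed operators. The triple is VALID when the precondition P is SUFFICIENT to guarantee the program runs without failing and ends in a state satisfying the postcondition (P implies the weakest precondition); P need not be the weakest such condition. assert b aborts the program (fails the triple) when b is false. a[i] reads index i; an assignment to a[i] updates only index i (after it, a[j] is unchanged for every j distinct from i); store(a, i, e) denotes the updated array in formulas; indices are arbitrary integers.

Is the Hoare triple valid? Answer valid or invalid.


Working backward. After the program, the postcondition 3*acc - 9 > acc + 5 → 3*y - 7 > -3 must hold; in canonical form it is 2*acc > 14 → 3*y > 4.
Before assert ¬(y + y - 4 ≤ 3*data[3] + 5): (¬(2*y ≤ 3*data[3] + 9)) ∧ (2*acc > 14 → 3*y > 4)
Before skip: (¬(2*y ≤ 3*data[3] + 9)) ∧ (2*acc > 14 → 3*y > 4)
Before y := acc - 3*y + 7: (¬(2*acc ≤ 3*data[3] + 6*y - 5)) ∧ (2*acc > 14 → 3*acc > 9*y - 17)
The weakest precondition is (¬(2*acc ≤ 3*data[3] + 6*y - 5)) ∧ (2*acc > 14 → 3*acc > 9*y - 17).
Check whether (¬(3*data[3] + 6*y ≥ 3)) ∧ acc = -3 implies it.
Countermodel: at the initial state acc = -3, data = {[3] = 0, elsewhere 0}, y = 0, the precondition holds but the weakest precondition fails.
Answer: invalid


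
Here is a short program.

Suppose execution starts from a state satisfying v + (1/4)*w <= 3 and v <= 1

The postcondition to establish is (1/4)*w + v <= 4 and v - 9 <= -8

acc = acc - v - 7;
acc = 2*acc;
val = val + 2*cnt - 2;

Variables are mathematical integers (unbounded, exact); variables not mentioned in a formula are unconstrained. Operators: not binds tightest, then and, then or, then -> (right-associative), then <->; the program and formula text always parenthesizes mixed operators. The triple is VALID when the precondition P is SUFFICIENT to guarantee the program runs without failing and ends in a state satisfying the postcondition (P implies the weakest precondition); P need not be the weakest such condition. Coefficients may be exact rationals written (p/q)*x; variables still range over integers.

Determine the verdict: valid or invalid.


Working backward. After the program, the postcondition (1/4)*w + v <= 4 and v - 9 <= -8 must hold; in canonical form it is v + (1/4)*w <= 4 and v <= 1.
Before val := val + 2*cnt - 2: v + (1/4)*w <= 4 and v <= 1
Before acc := 2*acc: v + (1/4)*w <= 4 and v <= 1
Before acc := acc - v - 7: v + (1/4)*w <= 4 and v <= 1
The weakest precondition is v + (1/4)*w <= 4 and v <= 1.
Check whether v + (1/4)*w <= 3 and v <= 1 implies it.
Every state satisfying the precondition satisfies the weakest precondition: the implication holds.
Answer: valid


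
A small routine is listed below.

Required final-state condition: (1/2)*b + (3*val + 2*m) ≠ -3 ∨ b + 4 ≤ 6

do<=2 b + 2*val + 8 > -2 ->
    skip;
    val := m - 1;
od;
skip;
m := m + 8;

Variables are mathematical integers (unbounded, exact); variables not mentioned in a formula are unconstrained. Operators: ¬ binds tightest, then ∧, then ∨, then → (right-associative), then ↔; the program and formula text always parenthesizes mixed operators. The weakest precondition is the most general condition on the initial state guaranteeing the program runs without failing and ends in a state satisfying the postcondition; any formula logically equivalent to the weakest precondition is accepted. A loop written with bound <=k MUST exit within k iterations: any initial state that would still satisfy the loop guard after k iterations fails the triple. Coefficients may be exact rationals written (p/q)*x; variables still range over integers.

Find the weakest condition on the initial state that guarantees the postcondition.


Working backward. After the program, the postcondition (1/2)*b + (3*val + 2*m) ≠ -3 ∨ b + 4 ≤ 6 must hold; in canonical form it is (1/2)*b + 2*m + 3*val ≠ -3 ∨ b ≤ 2.
Before m := m + 8: (1/2)*b + 2*m + 3*val ≠ -19 ∨ b ≤ 2
Before skip: (1/2)*b + 2*m + 3*val ≠ -19 ∨ b ≤ 2
Before the loop (bound <=2), unroll the exhaustion recursion (WP_0 = exit-now case; WP_j = one more guarded iteration, up to j = 2):
  WP_0: (¬(b + 2*val > -10)) ∧ ((1/2)*b + 2*m + 3*val ≠ -19 ∨ b ≤ 2)
  WP_1: (b + 2*val > -10 → ((¬(b + 2*m > -8)) ∧ ((1/2)*b + 5*m ≠ -16 ∨ b ≤ 2))) ∧ ((¬(b + 2*val > -10)) → ((1/2)*b + 2*m + 3*val ≠ -19 ∨ b ≤ 2))
  WP_2: (b + 2*val > -10 → ((b + 2*m > -8 → ((¬(b + 2*m > -8)) ∧ ((1/2)*b + 5*m ≠ -16 ∨ b ≤ 2))) ∧ ((¬(b + 2*m > -8)) → ((1/2)*b + 5*m ≠ -16 ∨ b ≤ 2)))) ∧ ((¬(b + 2*val > -10)) → ((1/2)*b + 2*m + 3*val ≠ -19 ∨ b ≤ 2))
So before the loop: (b + 2*val > -10 → ((b + 2*m > -8 → ((¬(b + 2*m > -8)) ∧ ((1/2)*b + 5*m ≠ -16 ∨ b ≤ 2))) ∧ ((¬(b + 2*m > -8)) → ((1/2)*b + 5*m ≠ -16 ∨ b ≤ 2)))) ∧ ((¬(b + 2*val > -10)) → ((1/2)*b + 2*m + 3*val ≠ -19 ∨ b ≤ 2))
Answer: WP = (b + 2*val > -10 → ((b + 2*m > -8 → ((¬(b + 2*m > -8)) ∧ ((1/2)*b + 5*m ≠ -16 ∨ b ≤ 2))) ∧ ((¬(b + 2*m > -8)) → ((1/2)*b + 5*m ≠ -16 ∨ b ≤ 2)))) ∧ ((¬(b + 2*val > -10)) → ((1/2)*b + 2*m + 3*val ≠ -19 ∨ b ≤ 2))


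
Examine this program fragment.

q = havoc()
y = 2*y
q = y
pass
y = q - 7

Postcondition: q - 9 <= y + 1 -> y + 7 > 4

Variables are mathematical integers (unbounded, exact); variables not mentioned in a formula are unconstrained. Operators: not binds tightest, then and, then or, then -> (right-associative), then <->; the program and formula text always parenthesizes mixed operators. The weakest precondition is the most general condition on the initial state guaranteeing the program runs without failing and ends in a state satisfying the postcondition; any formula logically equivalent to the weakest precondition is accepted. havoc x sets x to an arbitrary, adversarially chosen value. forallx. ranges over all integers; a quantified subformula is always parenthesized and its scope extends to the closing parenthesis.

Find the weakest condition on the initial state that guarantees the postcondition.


Working backward. After the program, the postcondition q - 9 <= y + 1 -> y + 7 > 4 must hold; in canonical form it is q <= y + 10 -> y > -3.
Before y := q - 7: q > 4
Before skip: q > 4
Before q := y: y > 4
Before y := 2*y: 2*y > 4
Before havoc q: 2*y > 4
Answer: WP = 2*y > 4
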